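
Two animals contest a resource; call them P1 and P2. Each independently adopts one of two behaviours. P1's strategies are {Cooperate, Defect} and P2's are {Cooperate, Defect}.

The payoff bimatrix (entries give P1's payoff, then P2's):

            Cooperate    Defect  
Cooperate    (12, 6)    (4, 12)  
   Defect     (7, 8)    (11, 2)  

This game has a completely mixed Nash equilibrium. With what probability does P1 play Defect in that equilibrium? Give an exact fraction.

1/2

Let p be the probability that P1 plays Cooperate. In a completely mixed equilibrium, P2 must be indifferent between Cooperate and Defect.
P2's expected payoff from Cooperate is 6p + 8(1−p); from Defect it is 12p + 2(1−p).
Setting these equal: −2p + 8 = 10p + 2, so p = 1/2.
Therefore P1 plays Defect with probability 1 − 1/2 = 1/2.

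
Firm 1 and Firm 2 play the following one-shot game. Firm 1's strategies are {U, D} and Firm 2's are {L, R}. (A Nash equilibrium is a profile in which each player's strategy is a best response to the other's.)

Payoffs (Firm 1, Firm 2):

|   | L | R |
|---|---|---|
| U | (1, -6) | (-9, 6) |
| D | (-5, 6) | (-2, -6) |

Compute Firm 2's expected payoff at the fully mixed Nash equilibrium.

First find p, the probability Firm 1 plays U, from Firm 2's indifference between L and R: −6p + 6(1−p) = 6p − 6(1−p), giving p = 1/2.
Since Firm 2 is indifferent in equilibrium, Firm 2's expected payoff equals the payoff from either column against (1/2, 1/2). Using L: −6(1/2) + 6(1/2) = 0.

0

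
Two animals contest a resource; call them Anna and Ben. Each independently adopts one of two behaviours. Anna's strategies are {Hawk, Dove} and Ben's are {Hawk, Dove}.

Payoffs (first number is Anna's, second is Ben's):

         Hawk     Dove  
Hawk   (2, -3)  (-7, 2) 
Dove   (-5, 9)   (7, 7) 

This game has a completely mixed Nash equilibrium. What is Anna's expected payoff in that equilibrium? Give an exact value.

First find q, the probability Ben plays Hawk, from Anna's indifference between Hawk and Dove: 2q − 7(1−q) = −5q + 7(1−q), giving q = 2/3.
Since Anna is indifferent in equilibrium, Anna's expected payoff equals the payoff from either row against (2/3, 1/3). Using Hawk: 2(2/3) − 7(1/3) = -1.

-1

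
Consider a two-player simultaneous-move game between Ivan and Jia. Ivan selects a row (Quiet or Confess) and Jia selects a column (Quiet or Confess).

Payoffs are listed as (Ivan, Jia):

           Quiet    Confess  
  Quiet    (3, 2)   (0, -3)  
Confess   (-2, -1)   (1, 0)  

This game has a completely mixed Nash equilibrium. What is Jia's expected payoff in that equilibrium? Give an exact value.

First find x, the probability Ivan plays Quiet, from Jia's indifference between Quiet and Confess: 2x − (1−x) = −3x, giving x = 1/6.
Since Jia is indifferent in equilibrium, Jia's expected payoff equals the payoff from either column against (1/6, 5/6). Using Quiet: 2(1/6) − (5/6) = -1/2.

-1/2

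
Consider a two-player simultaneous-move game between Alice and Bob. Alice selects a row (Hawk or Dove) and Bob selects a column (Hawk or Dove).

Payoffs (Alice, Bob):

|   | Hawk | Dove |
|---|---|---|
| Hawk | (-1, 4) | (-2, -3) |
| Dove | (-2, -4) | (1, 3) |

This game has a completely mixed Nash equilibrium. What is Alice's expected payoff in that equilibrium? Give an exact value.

-5/4

First find y, the probability Bob plays Hawk, from Alice's indifference between Hawk and Dove: −y − 2(1−y) = −2y + (1−y), giving y = 3/4.
Since Alice is indifferent in equilibrium, Alice's expected payoff equals the payoff from either row against (3/4, 1/4). Using Hawk: −(3/4) − 2(1/4) = -5/4.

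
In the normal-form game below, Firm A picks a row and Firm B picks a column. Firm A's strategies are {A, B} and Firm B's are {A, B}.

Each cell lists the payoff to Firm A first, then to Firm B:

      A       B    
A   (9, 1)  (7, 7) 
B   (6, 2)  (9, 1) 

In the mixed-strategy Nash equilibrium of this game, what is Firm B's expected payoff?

First find p, the probability Firm A plays A, from Firm B's indifference between A and B: p + 2(1−p) = 7p + (1−p), giving p = 1/7.
Since Firm B is indifferent in equilibrium, Firm B's expected payoff equals the payoff from either column against (1/7, 6/7). Using A: (1/7) + 2(6/7) = 13/7.

13/7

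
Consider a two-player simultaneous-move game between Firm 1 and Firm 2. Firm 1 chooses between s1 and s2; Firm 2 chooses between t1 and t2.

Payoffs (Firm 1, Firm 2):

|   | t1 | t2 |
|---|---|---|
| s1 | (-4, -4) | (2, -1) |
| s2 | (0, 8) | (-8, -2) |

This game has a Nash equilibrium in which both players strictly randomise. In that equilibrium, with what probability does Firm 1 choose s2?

3/13

Let x be the probability that Firm 1 plays s1. In a completely mixed equilibrium, Firm 2 must be indifferent between t1 and t2.
Firm 2's expected payoff from t1 is −4x + 8(1−x); from t2 it is −x − 2(1−x).
Setting these equal: −12x + 8 = x − 2, so x = 10/13.
Therefore Firm 1 plays s2 with probability 1 − 10/13 = 3/13.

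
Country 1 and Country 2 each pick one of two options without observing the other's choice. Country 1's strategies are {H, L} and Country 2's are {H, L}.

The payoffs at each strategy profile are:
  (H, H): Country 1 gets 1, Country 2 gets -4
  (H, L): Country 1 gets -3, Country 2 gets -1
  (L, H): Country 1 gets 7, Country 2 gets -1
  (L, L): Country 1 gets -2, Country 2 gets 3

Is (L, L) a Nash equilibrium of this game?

At (L, L), Country 1 earns -2; switching to H would give -3, so Country 1 has no profitable deviation.
Country 2 earns 3; switching to H would give -1, so Country 2 has no profitable deviation.
Neither player can gain by a unilateral deviation, so this profile is a Nash equilibrium.

Yes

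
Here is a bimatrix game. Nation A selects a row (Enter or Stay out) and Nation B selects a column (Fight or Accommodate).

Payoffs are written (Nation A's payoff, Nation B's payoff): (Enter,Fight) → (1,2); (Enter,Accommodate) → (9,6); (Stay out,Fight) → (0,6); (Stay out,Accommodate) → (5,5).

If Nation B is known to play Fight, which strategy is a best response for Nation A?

Against Fight, Nation A earns 1 from Enter and 0 from Stay out.
So Enter is the best response.

Enter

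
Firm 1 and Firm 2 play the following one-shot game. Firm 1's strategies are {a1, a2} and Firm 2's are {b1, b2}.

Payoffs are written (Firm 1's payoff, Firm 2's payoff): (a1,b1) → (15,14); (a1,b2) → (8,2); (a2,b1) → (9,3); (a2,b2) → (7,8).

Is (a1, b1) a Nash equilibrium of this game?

At (a1, b1), Firm 1 earns 15; switching to a2 would give 9, so Firm 1 has no profitable deviation.
Firm 2 earns 14; switching to b2 would give 2, so Firm 2 has no profitable deviation.
Neither player can gain by a unilateral deviation, so this profile is a Nash equilibrium.

Yes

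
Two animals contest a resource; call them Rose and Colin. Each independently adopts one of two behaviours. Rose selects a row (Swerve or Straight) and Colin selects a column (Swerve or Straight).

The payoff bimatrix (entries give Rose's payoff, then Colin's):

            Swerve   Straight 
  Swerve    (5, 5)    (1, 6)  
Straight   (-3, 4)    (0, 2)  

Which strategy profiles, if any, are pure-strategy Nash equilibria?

(Swerve, Swerve): Colin prefers Straight (6 > 5) — not an equilibrium.
(Swerve, Straight): Rose gets 1 ≥ 0 from Straight, and Colin gets 6 ≥ 5 from Swerve — Nash equilibrium.
(Straight, Swerve): Rose prefers Swerve (5 > -3) — not an equilibrium.
(Straight, Straight): Rose prefers Swerve (1 > 0); Colin prefers Swerve (4 > 2) — not an equilibrium.

(Swerve, Straight)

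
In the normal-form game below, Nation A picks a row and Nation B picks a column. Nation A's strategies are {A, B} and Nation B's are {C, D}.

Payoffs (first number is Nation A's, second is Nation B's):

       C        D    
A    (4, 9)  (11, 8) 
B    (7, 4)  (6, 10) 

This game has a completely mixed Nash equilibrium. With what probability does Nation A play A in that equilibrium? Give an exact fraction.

6/7

Let r be the probability that Nation A plays A. In a completely mixed equilibrium, Nation B must be indifferent between C and D.
Nation B's expected payoff from C is 9r + 4(1−r); from D it is 8r + 10(1−r).
Setting these equal: 5r + 4 = −2r + 10, so r = 6/7.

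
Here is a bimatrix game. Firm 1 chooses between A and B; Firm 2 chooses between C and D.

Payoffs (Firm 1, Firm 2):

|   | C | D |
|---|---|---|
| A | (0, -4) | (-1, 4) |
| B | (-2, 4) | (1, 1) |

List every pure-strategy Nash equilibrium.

none

(A, C): Firm 2 prefers D (4 > -4) — not an equilibrium.
(A, D): Firm 1 prefers B (1 > -1) — not an equilibrium.
(B, C): Firm 1 prefers A (0 > -2) — not an equilibrium.
(B, D): Firm 2 prefers C (4 > 1) — not an equilibrium.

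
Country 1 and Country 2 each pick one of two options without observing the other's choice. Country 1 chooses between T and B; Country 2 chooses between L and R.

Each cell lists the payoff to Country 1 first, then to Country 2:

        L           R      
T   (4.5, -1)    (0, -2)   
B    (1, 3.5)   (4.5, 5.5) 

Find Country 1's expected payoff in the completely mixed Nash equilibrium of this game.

81/32

First find y, the probability Country 2 plays L, from Country 1's indifference between T and B: 4.5y = y + 4.5(1−y), giving y = 9/16.
Since Country 1 is indifferent in equilibrium, Country 1's expected payoff equals the payoff from either row against (9/16, 7/16). Using T: 4.5(9/16) = 81/32.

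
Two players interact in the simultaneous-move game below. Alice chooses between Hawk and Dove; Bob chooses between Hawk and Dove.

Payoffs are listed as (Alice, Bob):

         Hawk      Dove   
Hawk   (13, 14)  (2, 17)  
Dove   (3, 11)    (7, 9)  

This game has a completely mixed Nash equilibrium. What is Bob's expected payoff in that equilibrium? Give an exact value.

First find p, the probability Alice plays Hawk, from Bob's indifference between Hawk and Dove: 14p + 11(1−p) = 17p + 9(1−p), giving p = 2/5.
Since Bob is indifferent in equilibrium, Bob's expected payoff equals the payoff from either column against (2/5, 3/5). Using Hawk: 14(2/5) + 11(3/5) = 61/5.

61/5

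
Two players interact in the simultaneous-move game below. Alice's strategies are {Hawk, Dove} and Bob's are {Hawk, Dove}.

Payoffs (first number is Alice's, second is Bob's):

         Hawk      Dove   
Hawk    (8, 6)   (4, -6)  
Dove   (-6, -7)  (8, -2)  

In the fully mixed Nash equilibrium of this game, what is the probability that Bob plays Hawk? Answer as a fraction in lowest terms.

2/9

Let c be the probability that Bob plays Hawk. In a completely mixed equilibrium, Alice must be indifferent between Hawk and Dove.
Alice's expected payoff from Hawk is 8c + 4(1−c); from Dove it is −6c + 8(1−c).
Setting these equal: 4c + 4 = −14c + 8, so c = 2/9.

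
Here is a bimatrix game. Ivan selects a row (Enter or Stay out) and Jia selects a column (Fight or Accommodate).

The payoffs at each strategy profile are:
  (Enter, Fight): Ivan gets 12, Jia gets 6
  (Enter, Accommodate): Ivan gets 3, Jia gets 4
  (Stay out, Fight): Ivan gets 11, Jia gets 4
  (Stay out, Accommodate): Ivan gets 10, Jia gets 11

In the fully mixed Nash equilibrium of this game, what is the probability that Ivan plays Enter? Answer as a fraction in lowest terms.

7/9

Let r be the probability that Ivan plays Enter. In a completely mixed equilibrium, Jia must be indifferent between Fight and Accommodate.
Jia's expected payoff from Fight is 6r + 4(1−r); from Accommodate it is 4r + 11(1−r).
Setting these equal: 2r + 4 = −7r + 11, so r = 7/9.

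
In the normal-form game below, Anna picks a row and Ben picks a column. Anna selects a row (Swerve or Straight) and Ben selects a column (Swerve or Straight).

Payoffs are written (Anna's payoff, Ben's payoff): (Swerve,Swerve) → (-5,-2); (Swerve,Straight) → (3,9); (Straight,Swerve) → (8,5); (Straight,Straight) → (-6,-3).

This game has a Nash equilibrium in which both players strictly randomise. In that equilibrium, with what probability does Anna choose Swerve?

8/19

Let p be the probability that Anna plays Swerve. In a completely mixed equilibrium, Ben must be indifferent between Swerve and Straight.
Ben's expected payoff from Swerve is −2p + 5(1−p); from Straight it is 9p − 3(1−p).
Setting these equal: −7p + 5 = 12p − 3, so p = 8/19.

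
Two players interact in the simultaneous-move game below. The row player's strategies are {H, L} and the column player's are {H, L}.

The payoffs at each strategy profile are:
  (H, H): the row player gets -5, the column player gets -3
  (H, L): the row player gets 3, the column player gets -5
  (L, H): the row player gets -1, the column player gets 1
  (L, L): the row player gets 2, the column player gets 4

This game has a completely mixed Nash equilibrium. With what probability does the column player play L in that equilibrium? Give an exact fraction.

4/5

Let y be the probability that the column player plays H. In a completely mixed equilibrium, the row player must be indifferent between H and L.
The row player's expected payoff from H is −5y + 3(1−y); from L it is −y + 2(1−y).
Setting these equal: −8y + 3 = −3y + 2, so y = 1/5.
Therefore the column player plays L with probability 1 − 1/5 = 4/5.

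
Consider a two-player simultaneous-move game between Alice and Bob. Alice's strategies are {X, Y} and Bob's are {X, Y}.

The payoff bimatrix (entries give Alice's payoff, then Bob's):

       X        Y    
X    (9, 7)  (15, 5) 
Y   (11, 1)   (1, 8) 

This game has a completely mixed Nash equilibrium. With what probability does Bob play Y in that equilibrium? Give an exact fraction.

Let y be the probability that Bob plays X. In a completely mixed equilibrium, Alice must be indifferent between X and Y.
Alice's expected payoff from X is 9y + 15(1−y); from Y it is 11y + (1−y).
Setting these equal: −6y + 15 = 10y + 1, so y = 7/8.
Therefore Bob plays Y with probability 1 − 7/8 = 1/8.

1/8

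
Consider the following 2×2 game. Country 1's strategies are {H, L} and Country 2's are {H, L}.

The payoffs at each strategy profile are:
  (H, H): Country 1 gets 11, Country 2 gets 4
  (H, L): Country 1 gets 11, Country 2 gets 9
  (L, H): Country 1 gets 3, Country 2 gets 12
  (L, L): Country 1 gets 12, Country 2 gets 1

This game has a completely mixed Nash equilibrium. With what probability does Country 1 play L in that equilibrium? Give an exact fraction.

5/16

Let x be the probability that Country 1 plays H. In a completely mixed equilibrium, Country 2 must be indifferent between H and L.
Country 2's expected payoff from H is 4x + 12(1−x); from L it is 9x + (1−x).
Setting these equal: −8x + 12 = 8x + 1, so x = 11/16.
Therefore Country 1 plays L with probability 1 − 11/16 = 5/16.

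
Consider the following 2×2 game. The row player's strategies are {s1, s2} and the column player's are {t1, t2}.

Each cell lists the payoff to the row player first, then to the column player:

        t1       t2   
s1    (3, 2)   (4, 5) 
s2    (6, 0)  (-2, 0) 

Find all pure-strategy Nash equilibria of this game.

(s1, t2) and (s2, t1)

(s1, t1): the row player prefers s2 (6 > 3); the column player prefers t2 (5 > 2) — not an equilibrium.
(s1, t2): the row player gets 4 ≥ -2 from s2, and the column player gets 5 ≥ 2 from t1 — Nash equilibrium.
(s2, t1): the row player gets 6 ≥ 3 from s1, and the column player gets 0 ≥ 0 from t2 — Nash equilibrium.
(s2, t2): the row player prefers s1 (4 > -2) — not an equilibrium.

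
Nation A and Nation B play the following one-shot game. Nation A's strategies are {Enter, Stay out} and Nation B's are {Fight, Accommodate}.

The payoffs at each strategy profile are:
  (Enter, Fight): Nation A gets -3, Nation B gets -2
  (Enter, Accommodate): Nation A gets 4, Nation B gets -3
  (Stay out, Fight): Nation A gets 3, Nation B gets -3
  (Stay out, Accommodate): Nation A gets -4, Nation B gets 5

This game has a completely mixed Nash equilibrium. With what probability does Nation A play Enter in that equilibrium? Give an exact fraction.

Let x be the probability that Nation A plays Enter. In a completely mixed equilibrium, Nation B must be indifferent between Fight and Accommodate.
Nation B's expected payoff from Fight is −2x − 3(1−x); from Accommodate it is −3x + 5(1−x).
Setting these equal: x − 3 = −8x + 5, so x = 8/9.

8/9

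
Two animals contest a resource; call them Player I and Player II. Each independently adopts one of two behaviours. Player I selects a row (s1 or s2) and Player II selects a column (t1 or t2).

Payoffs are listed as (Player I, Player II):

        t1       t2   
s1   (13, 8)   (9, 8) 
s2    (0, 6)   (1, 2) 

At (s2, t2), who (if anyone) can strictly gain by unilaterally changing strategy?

Player I at (s2, t2) earns 1; deviating to s1 yields 9 — a strict improvement.
Player II earns 2; deviating to t1 yields 6 — a strict improvement.
Both Player I and Player II have strictly profitable deviations.

Both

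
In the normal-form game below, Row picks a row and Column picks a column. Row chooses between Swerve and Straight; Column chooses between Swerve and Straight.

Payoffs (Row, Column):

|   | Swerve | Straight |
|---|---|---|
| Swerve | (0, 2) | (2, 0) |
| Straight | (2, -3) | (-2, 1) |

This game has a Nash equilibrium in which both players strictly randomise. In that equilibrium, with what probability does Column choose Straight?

1/3

Let c be the probability that Column plays Swerve. In a completely mixed equilibrium, Row must be indifferent between Swerve and Straight.
Row's expected payoff from Swerve is 2(1−c); from Straight it is 2c − 2(1−c).
Setting these equal: −2c + 2 = 4c − 2, so c = 2/3.
Therefore Column plays Straight with probability 1 − 2/3 = 1/3.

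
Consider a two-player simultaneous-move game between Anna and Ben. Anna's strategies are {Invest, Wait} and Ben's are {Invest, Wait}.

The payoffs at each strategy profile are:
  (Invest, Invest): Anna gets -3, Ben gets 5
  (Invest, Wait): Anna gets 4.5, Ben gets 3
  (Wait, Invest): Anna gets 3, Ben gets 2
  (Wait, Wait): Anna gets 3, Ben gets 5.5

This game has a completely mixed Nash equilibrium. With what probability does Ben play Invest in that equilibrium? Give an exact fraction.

1/5

Let c be the probability that Ben plays Invest. In a completely mixed equilibrium, Anna must be indifferent between Invest and Wait.
Anna's expected payoff from Invest is −3c + 4.5(1−c); from Wait it is 3c + 3(1−c).
Setting these equal: −7.5c + 4.5 = 3, so c = 1/5.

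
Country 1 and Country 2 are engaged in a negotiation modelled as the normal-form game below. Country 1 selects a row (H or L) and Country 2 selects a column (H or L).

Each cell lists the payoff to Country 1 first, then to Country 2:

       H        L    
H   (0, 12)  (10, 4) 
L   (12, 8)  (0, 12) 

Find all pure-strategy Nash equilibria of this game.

none

(H, H): Country 1 prefers L (12 > 0) — not an equilibrium.
(H, L): Country 2 prefers H (12 > 4) — not an equilibrium.
(L, H): Country 2 prefers L (12 > 8) — not an equilibrium.
(L, L): Country 1 prefers H (10 > 0) — not an equilibrium.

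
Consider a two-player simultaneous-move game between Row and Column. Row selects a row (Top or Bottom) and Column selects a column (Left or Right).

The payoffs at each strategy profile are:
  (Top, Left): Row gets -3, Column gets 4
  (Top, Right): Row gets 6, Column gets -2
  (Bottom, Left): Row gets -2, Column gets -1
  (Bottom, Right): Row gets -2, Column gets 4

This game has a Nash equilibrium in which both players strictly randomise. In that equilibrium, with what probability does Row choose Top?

Let x be the probability that Row plays Top. In a completely mixed equilibrium, Column must be indifferent between Left and Right.
Column's expected payoff from Left is 4x − (1−x); from Right it is −2x + 4(1−x).
Setting these equal: 5x − 1 = −6x + 4, so x = 5/11.

5/11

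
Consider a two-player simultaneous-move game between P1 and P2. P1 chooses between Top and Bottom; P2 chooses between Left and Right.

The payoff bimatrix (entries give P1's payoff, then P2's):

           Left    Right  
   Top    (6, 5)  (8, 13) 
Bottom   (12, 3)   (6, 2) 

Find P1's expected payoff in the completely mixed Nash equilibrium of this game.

First find y, the probability P2 plays Left, from P1's indifference between Top and Bottom: 6y + 8(1−y) = 12y + 6(1−y), giving y = 1/4.
Since P1 is indifferent in equilibrium, P1's expected payoff equals the payoff from either row against (1/4, 3/4). Using Top: 6(1/4) + 8(3/4) = 15/2.

15/2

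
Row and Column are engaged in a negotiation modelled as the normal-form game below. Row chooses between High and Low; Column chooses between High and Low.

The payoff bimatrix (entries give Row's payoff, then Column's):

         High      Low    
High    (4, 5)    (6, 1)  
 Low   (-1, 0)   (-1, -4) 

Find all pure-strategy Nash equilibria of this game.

(High, High): Row gets 4 ≥ -1 from Low, and Column gets 5 ≥ 1 from Low — Nash equilibrium.
(High, Low): Column prefers High (5 > 1) — not an equilibrium.
(Low, High): Row prefers High (4 > -1) — not an equilibrium.
(Low, Low): Row prefers High (6 > -1); Column prefers High (0 > -4) — not an equilibrium.

(High, High)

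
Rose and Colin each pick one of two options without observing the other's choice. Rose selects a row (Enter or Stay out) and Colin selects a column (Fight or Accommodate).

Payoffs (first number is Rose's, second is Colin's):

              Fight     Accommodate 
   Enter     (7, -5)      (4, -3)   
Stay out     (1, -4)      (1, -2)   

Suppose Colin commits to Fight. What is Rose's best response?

Enter

Against Fight, Rose earns 7 from Enter and 1 from Stay out.
So Enter is the best response.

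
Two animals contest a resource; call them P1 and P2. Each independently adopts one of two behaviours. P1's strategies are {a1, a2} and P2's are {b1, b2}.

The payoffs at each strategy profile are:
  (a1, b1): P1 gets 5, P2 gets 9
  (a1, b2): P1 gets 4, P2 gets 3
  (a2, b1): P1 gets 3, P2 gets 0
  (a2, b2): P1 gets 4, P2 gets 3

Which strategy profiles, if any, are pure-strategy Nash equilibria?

(a1, b1): P1 gets 5 ≥ 3 from a2, and P2 gets 9 ≥ 3 from b2 — Nash equilibrium.
(a1, b2): P2 prefers b1 (9 > 3) — not an equilibrium.
(a2, b1): P1 prefers a1 (5 > 3); P2 prefers b2 (3 > 0) — not an equilibrium.
(a2, b2): P1 gets 4 ≥ 4 from a1, and P2 gets 3 ≥ 0 from b1 — Nash equilibrium.

(a1, b1) and (a2, b2)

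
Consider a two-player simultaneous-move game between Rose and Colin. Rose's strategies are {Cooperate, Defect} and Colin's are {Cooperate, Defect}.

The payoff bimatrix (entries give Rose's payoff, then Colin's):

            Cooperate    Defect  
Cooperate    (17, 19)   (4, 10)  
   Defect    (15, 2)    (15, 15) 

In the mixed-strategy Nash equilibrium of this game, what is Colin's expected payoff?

265/22

First find x, the probability Rose plays Cooperate, from Colin's indifference between Cooperate and Defect: 19x + 2(1−x) = 10x + 15(1−x), giving x = 13/22.
Since Colin is indifferent in equilibrium, Colin's expected payoff equals the payoff from either column against (13/22, 9/22). Using Cooperate: 19(13/22) + 2(9/22) = 265/22.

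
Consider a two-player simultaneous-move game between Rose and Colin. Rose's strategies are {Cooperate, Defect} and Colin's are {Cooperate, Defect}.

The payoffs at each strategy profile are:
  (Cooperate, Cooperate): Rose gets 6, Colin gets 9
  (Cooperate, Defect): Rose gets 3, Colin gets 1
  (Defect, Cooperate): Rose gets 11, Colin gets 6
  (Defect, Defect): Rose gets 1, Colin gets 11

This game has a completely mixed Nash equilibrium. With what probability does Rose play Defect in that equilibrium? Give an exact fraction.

8/13

Let r be the probability that Rose plays Cooperate. In a completely mixed equilibrium, Colin must be indifferent between Cooperate and Defect.
Colin's expected payoff from Cooperate is 9r + 6(1−r); from Defect it is r + 11(1−r).
Setting these equal: 3r + 6 = −10r + 11, so r = 5/13.
Therefore Rose plays Defect with probability 1 − 5/13 = 8/13.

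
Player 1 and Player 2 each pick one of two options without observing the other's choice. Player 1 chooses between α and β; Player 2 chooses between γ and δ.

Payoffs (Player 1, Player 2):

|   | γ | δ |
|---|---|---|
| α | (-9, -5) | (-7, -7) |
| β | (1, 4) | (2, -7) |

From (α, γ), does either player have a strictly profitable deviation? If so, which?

Player 1 at (α, γ) earns -9; deviating to β yields 1 — a strict improvement.
Player 2 earns -5; deviating to δ yields -7 — not better.
Only Player 1 has a strictly profitable deviation.

Player 1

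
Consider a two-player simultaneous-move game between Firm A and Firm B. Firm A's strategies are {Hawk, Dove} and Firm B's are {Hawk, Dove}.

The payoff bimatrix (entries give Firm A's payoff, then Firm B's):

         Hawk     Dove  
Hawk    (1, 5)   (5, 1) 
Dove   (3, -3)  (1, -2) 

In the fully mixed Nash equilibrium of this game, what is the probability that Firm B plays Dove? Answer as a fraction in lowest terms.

1/3

Let c be the probability that Firm B plays Hawk. In a completely mixed equilibrium, Firm A must be indifferent between Hawk and Dove.
Firm A's expected payoff from Hawk is c + 5(1−c); from Dove it is 3c + (1−c).
Setting these equal: −4c + 5 = 2c + 1, so c = 2/3.
Therefore Firm B plays Dove with probability 1 − 2/3 = 1/3.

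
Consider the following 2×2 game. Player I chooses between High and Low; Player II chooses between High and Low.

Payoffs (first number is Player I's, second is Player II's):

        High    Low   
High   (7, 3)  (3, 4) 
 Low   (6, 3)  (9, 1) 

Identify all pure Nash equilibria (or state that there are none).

none

(High, High): Player II prefers Low (4 > 3) — not an equilibrium.
(High, Low): Player I prefers Low (9 > 3) — not an equilibrium.
(Low, High): Player I prefers High (7 > 6) — not an equilibrium.
(Low, Low): Player II prefers High (3 > 1) — not an equilibrium.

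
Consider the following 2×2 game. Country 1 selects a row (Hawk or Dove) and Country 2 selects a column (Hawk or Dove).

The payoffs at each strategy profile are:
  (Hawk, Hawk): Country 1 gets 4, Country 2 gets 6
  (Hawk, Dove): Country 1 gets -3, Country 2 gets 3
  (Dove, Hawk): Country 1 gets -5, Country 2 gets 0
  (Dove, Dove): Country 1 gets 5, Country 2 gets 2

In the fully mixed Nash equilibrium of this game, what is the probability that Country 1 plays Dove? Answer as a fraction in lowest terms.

Let p be the probability that Country 1 plays Hawk. In a completely mixed equilibrium, Country 2 must be indifferent between Hawk and Dove.
Country 2's expected payoff from Hawk is 6p; from Dove it is 3p + 2(1−p).
Setting these equal: 6p = p + 2, so p = 2/5.
Therefore Country 1 plays Dove with probability 1 − 2/5 = 3/5.

3/5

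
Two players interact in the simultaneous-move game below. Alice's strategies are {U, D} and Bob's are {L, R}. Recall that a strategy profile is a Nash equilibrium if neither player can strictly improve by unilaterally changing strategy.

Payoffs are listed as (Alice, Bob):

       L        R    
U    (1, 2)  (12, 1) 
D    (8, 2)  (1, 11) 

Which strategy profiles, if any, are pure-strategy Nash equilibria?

none

(U, L): Alice prefers D (8 > 1) — not an equilibrium.
(U, R): Bob prefers L (2 > 1) — not an equilibrium.
(D, L): Bob prefers R (11 > 2) — not an equilibrium.
(D, R): Alice prefers U (12 > 1) — not an equilibrium.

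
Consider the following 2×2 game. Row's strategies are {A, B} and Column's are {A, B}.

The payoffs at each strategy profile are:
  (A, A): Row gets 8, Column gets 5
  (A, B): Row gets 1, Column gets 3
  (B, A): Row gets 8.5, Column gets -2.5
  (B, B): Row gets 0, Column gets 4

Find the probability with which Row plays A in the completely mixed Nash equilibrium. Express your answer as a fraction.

13/17

Let r be the probability that Row plays A. In a completely mixed equilibrium, Column must be indifferent between A and B.
Column's expected payoff from A is 5r − 2.5(1−r); from B it is 3r + 4(1−r).
Setting these equal: 7.5r − 2.5 = −r + 4, so r = 13/17.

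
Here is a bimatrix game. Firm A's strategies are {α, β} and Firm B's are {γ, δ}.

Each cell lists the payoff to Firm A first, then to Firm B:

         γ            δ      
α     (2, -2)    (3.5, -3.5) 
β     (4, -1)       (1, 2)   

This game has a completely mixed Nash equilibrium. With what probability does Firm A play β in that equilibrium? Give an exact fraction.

1/3

Let x be the probability that Firm A plays α. In a completely mixed equilibrium, Firm B must be indifferent between γ and δ.
Firm B's expected payoff from γ is −2x − (1−x); from δ it is −3.5x + 2(1−x).
Setting these equal: −x − 1 = −5.5x + 2, so x = 2/3.
Therefore Firm A plays β with probability 1 − 2/3 = 1/3.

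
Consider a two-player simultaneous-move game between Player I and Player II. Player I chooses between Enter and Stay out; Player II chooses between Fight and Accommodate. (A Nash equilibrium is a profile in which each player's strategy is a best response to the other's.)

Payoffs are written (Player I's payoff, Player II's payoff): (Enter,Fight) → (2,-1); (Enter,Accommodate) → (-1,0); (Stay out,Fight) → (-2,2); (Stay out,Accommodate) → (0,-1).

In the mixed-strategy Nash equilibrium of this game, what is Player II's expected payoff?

First find p, the probability Player I plays Enter, from Player II's indifference between Fight and Accommodate: −p + 2(1−p) = −(1−p), giving p = 3/4.
Since Player II is indifferent in equilibrium, Player II's expected payoff equals the payoff from either column against (3/4, 1/4). Using Fight: −(3/4) + 2(1/4) = -1/4.

-1/4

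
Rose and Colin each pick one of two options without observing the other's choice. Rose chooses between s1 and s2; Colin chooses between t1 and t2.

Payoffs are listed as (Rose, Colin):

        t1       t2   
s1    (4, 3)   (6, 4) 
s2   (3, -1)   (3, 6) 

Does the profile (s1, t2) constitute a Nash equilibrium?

At (s1, t2), Rose earns 6; switching to s2 would give 3, so Rose has no profitable deviation.
Colin earns 4; switching to t1 would give 3, so Colin has no profitable deviation.
Neither player can gain by a unilateral deviation, so this profile is a Nash equilibrium.

Yes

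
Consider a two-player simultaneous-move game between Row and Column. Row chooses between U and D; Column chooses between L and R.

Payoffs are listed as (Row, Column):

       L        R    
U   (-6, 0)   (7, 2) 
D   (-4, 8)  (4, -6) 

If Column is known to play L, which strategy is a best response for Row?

Against L, Row earns -6 from U and -4 from D.
So D is the best response.

D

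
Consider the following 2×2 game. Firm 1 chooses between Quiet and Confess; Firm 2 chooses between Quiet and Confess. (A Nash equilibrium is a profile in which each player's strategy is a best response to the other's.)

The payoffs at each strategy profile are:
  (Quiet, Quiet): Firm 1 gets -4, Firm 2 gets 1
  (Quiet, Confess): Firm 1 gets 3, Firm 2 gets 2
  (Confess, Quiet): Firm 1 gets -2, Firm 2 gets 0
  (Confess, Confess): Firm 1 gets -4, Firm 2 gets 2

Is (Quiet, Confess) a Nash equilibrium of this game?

Yes

At (Quiet, Confess), Firm 1 earns 3; switching to Confess would give -4, so Firm 1 has no profitable deviation.
Firm 2 earns 2; switching to Quiet would give 1, so Firm 2 has no profitable deviation.
Neither player can gain by a unilateral deviation, so this profile is a Nash equilibrium.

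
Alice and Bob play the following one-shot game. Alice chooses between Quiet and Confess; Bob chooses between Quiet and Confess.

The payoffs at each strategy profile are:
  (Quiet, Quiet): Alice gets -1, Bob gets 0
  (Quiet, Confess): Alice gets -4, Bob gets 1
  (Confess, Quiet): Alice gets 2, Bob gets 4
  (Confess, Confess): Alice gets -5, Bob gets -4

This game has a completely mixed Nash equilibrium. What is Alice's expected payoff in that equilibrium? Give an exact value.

First find q, the probability Bob plays Quiet, from Alice's indifference between Quiet and Confess: −q − 4(1−q) = 2q − 5(1−q), giving q = 1/4.
Since Alice is indifferent in equilibrium, Alice's expected payoff equals the payoff from either row against (1/4, 3/4). Using Quiet: −(1/4) − 4(3/4) = -13/4.

-13/4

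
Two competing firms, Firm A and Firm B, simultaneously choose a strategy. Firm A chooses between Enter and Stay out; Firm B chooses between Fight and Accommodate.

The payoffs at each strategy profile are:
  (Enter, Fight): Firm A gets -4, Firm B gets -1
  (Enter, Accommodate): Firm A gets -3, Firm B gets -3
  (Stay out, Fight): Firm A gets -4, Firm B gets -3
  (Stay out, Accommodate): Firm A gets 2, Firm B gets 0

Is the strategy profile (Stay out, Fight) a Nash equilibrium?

No

At (Stay out, Fight), Firm A earns -4; switching to Enter would give -4, so Firm A has no profitable deviation.
Firm B earns -3; switching to Accommodate would give 0, so Firm B would deviate.
Since at least one player can profitably deviate, this is not a Nash equilibrium.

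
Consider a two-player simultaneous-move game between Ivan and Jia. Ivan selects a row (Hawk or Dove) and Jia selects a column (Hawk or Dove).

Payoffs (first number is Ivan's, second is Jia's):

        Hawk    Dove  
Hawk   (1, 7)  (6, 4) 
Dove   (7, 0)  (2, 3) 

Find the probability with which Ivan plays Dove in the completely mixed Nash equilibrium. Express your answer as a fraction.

Let p be the probability that Ivan plays Hawk. In a completely mixed equilibrium, Jia must be indifferent between Hawk and Dove.
Jia's expected payoff from Hawk is 7p; from Dove it is 4p + 3(1−p).
Setting these equal: 7p = p + 3, so p = 1/2.
Therefore Ivan plays Dove with probability 1 − 1/2 = 1/2.

1/2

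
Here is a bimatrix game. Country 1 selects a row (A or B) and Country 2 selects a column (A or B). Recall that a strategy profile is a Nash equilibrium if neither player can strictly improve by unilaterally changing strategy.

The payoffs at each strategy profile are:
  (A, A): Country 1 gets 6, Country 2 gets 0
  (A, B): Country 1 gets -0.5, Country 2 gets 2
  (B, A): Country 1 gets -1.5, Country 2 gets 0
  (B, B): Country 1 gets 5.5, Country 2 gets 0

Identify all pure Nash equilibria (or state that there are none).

(A, A): Country 2 prefers B (2 > 0) — not an equilibrium.
(A, B): Country 1 prefers B (5.5 > -0.5) — not an equilibrium.
(B, A): Country 1 prefers A (6 > -1.5) — not an equilibrium.
(B, B): Country 1 gets 5.5 ≥ -0.5 from A, and Country 2 gets 0 ≥ 0 from A — Nash equilibrium.

(B, B)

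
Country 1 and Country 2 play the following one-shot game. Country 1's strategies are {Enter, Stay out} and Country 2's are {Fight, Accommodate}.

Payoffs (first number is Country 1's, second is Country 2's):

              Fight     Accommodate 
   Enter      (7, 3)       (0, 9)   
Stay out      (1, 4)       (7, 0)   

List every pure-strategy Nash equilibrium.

(Enter, Fight): Country 2 prefers Accommodate (9 > 3) — not an equilibrium.
(Enter, Accommodate): Country 1 prefers Stay out (7 > 0) — not an equilibrium.
(Stay out, Fight): Country 1 prefers Enter (7 > 1) — not an equilibrium.
(Stay out, Accommodate): Country 2 prefers Fight (4 > 0) — not an equilibrium.

none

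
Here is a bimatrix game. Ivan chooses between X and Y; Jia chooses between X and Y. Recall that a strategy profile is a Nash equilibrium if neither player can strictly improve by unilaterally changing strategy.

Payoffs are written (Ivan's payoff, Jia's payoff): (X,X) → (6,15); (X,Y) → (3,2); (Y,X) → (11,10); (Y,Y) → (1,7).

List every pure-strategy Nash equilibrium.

(X, X): Ivan prefers Y (11 > 6) — not an equilibrium.
(X, Y): Jia prefers X (15 > 2) — not an equilibrium.
(Y, X): Ivan gets 11 ≥ 6 from X, and Jia gets 10 ≥ 7 from Y — Nash equilibrium.
(Y, Y): Ivan prefers X (3 > 1); Jia prefers X (10 > 7) — not an equilibrium.

(Y, X)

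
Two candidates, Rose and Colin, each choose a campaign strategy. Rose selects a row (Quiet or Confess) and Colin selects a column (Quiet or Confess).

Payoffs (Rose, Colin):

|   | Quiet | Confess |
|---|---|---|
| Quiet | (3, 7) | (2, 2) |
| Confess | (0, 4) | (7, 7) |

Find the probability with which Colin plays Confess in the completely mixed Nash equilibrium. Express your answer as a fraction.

Let q be the probability that Colin plays Quiet. In a completely mixed equilibrium, Rose must be indifferent between Quiet and Confess.
Rose's expected payoff from Quiet is 3q + 2(1−q); from Confess it is 7(1−q).
Setting these equal: q + 2 = −7q + 7, so q = 5/8.
Therefore Colin plays Confess with probability 1 − 5/8 = 3/8.

3/8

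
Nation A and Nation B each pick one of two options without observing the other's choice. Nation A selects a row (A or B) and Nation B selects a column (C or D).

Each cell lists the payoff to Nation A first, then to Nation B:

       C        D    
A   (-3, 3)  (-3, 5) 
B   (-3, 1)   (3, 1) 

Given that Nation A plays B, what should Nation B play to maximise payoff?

either — both C and D are best responses

Against B, Nation B earns 1 from C and 1 from D.
So either strategy is a best response.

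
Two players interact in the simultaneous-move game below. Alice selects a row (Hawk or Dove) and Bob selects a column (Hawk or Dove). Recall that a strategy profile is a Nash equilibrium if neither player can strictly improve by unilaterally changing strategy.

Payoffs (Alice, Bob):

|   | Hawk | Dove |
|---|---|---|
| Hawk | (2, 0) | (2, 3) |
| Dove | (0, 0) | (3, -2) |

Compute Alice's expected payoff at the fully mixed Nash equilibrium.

First find y, the probability Bob plays Hawk, from Alice's indifference between Hawk and Dove: 2y + 2(1−y) = 3(1−y), giving y = 1/3.
Since Alice is indifferent in equilibrium, Alice's expected payoff equals the payoff from either row against (1/3, 2/3). Using Hawk: 2(1/3) + 2(2/3) = 2.

2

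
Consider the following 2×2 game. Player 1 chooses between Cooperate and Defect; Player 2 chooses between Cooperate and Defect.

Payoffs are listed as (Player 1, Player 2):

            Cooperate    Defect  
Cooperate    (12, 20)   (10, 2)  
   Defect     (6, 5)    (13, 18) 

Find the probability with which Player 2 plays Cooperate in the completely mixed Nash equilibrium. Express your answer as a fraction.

Let y be the probability that Player 2 plays Cooperate. In a completely mixed equilibrium, Player 1 must be indifferent between Cooperate and Defect.
Player 1's expected payoff from Cooperate is 12y + 10(1−y); from Defect it is 6y + 13(1−y).
Setting these equal: 2y + 10 = −7y + 13, so y = 1/3.

1/3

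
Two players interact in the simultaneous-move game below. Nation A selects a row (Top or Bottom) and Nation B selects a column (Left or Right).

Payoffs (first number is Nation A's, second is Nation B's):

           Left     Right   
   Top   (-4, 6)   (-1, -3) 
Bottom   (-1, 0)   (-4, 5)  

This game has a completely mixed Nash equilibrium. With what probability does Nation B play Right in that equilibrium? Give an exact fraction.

Let q be the probability that Nation B plays Left. In a completely mixed equilibrium, Nation A must be indifferent between Top and Bottom.
Nation A's expected payoff from Top is −4q − (1−q); from Bottom it is −q − 4(1−q).
Setting these equal: −3q − 1 = 3q − 4, so q = 1/2.
Therefore Nation B plays Right with probability 1 − 1/2 = 1/2.

1/2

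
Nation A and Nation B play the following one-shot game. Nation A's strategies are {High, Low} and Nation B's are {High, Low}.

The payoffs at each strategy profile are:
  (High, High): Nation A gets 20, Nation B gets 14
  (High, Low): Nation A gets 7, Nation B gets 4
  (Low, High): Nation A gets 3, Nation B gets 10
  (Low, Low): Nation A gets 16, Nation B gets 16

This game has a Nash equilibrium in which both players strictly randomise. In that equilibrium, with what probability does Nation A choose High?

Let x be the probability that Nation A plays High. In a completely mixed equilibrium, Nation B must be indifferent between High and Low.
Nation B's expected payoff from High is 14x + 10(1−x); from Low it is 4x + 16(1−x).
Setting these equal: 4x + 10 = −12x + 16, so x = 3/8.

3/8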